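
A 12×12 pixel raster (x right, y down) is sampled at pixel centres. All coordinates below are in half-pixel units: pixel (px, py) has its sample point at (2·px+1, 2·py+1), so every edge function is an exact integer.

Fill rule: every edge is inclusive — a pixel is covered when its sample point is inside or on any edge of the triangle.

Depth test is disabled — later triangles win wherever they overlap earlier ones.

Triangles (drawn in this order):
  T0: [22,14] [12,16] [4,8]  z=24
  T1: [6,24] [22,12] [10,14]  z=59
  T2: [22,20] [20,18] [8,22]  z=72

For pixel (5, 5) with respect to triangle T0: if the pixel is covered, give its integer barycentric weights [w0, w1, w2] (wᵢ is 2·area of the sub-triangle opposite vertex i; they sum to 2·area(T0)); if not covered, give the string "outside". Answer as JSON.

T0:
  2·area = 96
  edge (22, 14)→(12, 16): d=(-10,2) inclusive
  edge (12, 16)→(4, 8): d=(-8,-8) inclusive
  edge (4, 8)→(22, 14): d=(18,6) inclusive
    (0,2)@(1, 5): e=[132,0,-36] → ·  [on edge]
    (0,3)@(1, 7): e=[112,-16,0] → ·  [on edge]
    (1,3)@(3, 7): e=[108,0,-12] → ·  [on edge]
    (2,4)@(5, 9): e=[84,0,12] → █  [on edge]
    (3,4)@(7, 9): e=[80,16,0] → █  [on edge]
    (4,4)@(9, 9): e=[76,32,-12] → ·
    (2,5)@(5, 11): e=[64,-16,48] → ·
    (3,5)@(7, 11): e=[60,0,36] → █  [on edge]
    (4,5)@(9, 11): e=[56,16,24] → █
    (5,5)@(11, 11): e=[52,32,12] → █
    (6,5)@(13, 11): e=[48,48,0] → █  [on edge]
    (7,5)@(15, 11): e=[44,64,-12] → ·
    (4,6)@(9, 13): e=[36,0,60] → █  [on edge]
    (9,6)@(19, 13): e=[16,80,0] → █  [on edge]
    (5,7)@(11, 15): e=[12,0,84] → █  [on edge]
    (8,7)@(17, 15): e=[0,48,48] → █  [on edge]
    (3,8)@(7, 17): e=[0,-48,144] → ·  [on edge]
    (6,8)@(13, 17): e=[-12,0,108] → ·  [on edge]
    (7,9)@(15, 19): e=[-36,0,132] → ·  [on edge]
    (8,10)@(17, 21): e=[-60,0,156] → ·  [on edge]
    (9,11)@(19, 23): e=[-84,0,180] → ·  [on edge]
  covered (16 px):
    · · · · · · · · · · · ·
    · · · · · · · · · · · ·
    · · · · · · · · · · · ·
    · · · · · · · · · · · ·
    · · █ █ · · · · · · · ·
    · · · █ █ █ █ · · · · ·
    · · · · █ █ █ █ █ █ · ·
    · · · · · █ █ █ █ · · ·
    · · · · · · · · · · · ·
    · · · · · · · · · · · ·
    · · · · · · · · · · · ·
    · · · · · · · · · · · ·
T1:
  2·area = 112  (B↔C swapped to make it positive)
  edge (6, 24)→(10, 14): d=(4,-10) inclusive
  edge (10, 14)→(22, 12): d=(12,-2) inclusive
  edge (22, 12)→(6, 24): d=(-16,12) inclusive
    (8,6)@(17, 13): e=[66,2,44] → █
    (9,6)@(19, 13): e=[86,6,20] → █
    (10,6)@(21, 13): e=[106,10,-4] → ·
    (5,7)@(11, 15): e=[14,14,84] → █
    (6,7)@(13, 15): e=[34,18,60] → █
    (7,7)@(15, 15): e=[54,22,36] → █
    (9,7)@(19, 15): e=[94,30,-12] → ·
    (4,8)@(9, 17): e=[2,34,76] → █
    (8,8)@(17, 17): e=[82,50,-20] → ·
    (4,9)@(9, 19): e=[10,58,44] → █
    (6,9)@(13, 19): e=[50,66,-4] → ·
    (7,9)@(15, 19): e=[70,70,-28] → ·
  covered (14 px):
    · · · · · · · · · · · ·
    · · · · · · · · · · · ·
    · · · · · · · · · · · ·
    · · · · · · · · · · · ·
    · · · · · · · · · · · ·
    · · · · · · · · · · · ·
    · · · · · · · · █ █ · ·
    · · · · · █ █ █ █ · · ·
    · · · · █ █ █ █ · · · ·
    · · · · █ █ · · · · · ·
    · · · · █ · · · · · · ·
    · · · █ · · · · · · · ·
T2:
  2·area = 32  (B↔C swapped to make it positive)
  edge (22, 20)→(8, 22): d=(-14,2) inclusive
  edge (8, 22)→(20, 18): d=(12,-4) inclusive
  edge (20, 18)→(22, 20): d=(2,2) inclusive
    (1,0)@(3, 1): e=[304,-272,0] → ·  [on edge]
    (2,1)@(5, 3): e=[272,-240,0] → ·  [on edge]
    (3,2)@(7, 5): e=[240,-208,0] → ·  [on edge]
    (4,3)@(9, 7): e=[208,-176,0] → ·  [on edge]
    (5,4)@(11, 9): e=[176,-144,0] → ·  [on edge]
    (6,5)@(13, 11): e=[144,-112,0] → ·  [on edge]
    (7,6)@(15, 13): e=[112,-80,0] → ·  [on edge]
    (8,7)@(17, 15): e=[80,-48,0] → ·  [on edge]
    (9,8)@(19, 17): e=[48,-16,0] → ·  [on edge]
    (11,8)@(23, 17): e=[40,0,-8] → ·  [on edge]
    (8,9)@(17, 19): e=[24,0,8] → █  [on edge]
    (9,9)@(19, 19): e=[20,8,4] → █
    (10,9)@(21, 19): e=[16,16,0] → █  [on edge]
    (5,10)@(11, 21): e=[8,0,24] → █  [on edge]
    (7,10)@(15, 21): e=[0,16,16] → █  [on edge]
    (11,10)@(23, 21): e=[-16,48,0] → ·  [on edge]
    (0,11)@(1, 23): e=[0,-16,48] → ·  [on edge]
    (2,11)@(5, 23): e=[-8,0,40] → ·  [on edge]
  covered (6 px):
    · · · · · · · · · · · ·
    · · · · · · · · · · · ·
    · · · · · · · · · · · ·
    · · · · · · · · · · · ·
    · · · · · · · · · · · ·
    · · · · · · · · · · · ·
    · · · · · · · · · · · ·
    · · · · · · · · · · · ·
    · · · · · · · · · · · ·
    · · · · · · · · █ █ █ ·
    · · · · · █ █ █ · · · ·
    · · · · · · · · · · · ·

Result: [32,12,52]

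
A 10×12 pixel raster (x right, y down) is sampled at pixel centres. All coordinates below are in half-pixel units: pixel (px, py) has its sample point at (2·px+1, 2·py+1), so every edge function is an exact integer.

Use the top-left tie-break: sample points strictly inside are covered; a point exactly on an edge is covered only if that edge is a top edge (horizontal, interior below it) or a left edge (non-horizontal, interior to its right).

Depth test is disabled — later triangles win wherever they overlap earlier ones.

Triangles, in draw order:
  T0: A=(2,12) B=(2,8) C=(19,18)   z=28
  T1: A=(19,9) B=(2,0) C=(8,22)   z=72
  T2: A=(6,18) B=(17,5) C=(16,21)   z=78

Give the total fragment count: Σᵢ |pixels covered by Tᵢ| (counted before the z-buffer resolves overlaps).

T0:
  2·area = 68
  edge (2, 12)→(2, 8): d=(0,-4) top-left  bias=+0
  edge (2, 8)→(19, 18): d=(17,10) right/bottom  bias=-1
  edge (19, 18)→(2, 12): d=(-17,-6) top-left  bias=+0
    (1,4)@(3, 9): e=[4,7,57] → █
    (2,4)@(5, 9): e=[12,-13,69] → ·
    (1,5)@(3, 11): e=[4,41,23] → █
    (2,5)@(5, 11): e=[12,21,35] → █
    (3,5)@(7, 11): e=[20,1,47] → █
    (4,5)@(9, 11): e=[28,-19,59] → ·
    (1,6)@(3, 13): e=[4,75,-11] → ·
    (2,6)@(5, 13): e=[12,55,1] → █
    (4,6)@(9, 13): e=[28,15,25] → █
    (5,6)@(11, 13): e=[36,-5,37] → ·
    (2,7)@(5, 15): e=[12,89,-33] → ·
    (3,7)@(7, 15): e=[20,69,-21] → ·
  covered (10 px):
    · · · · · · · · · ·
    · · · · · · · · · ·
    · · · · · · · · · ·
    · · · · · · · · · ·
    · █ · · · · · · · ·
    · █ █ █ · · · · · ·
    · · █ █ █ · · · · ·
    · · · · · █ █ · · ·
    · · · · · · · · █ ·
    · · · · · · · · · ·
    · · · · · · · · · ·
    · · · · · · · · · ·
T1:
  2·area = 320  (B↔C swapped to make it positive)
  edge (19, 9)→(8, 22): d=(-11,13) right/bottom  bias=-1
  edge (8, 22)→(2, 0): d=(-6,-22) top-left  bias=+0
  edge (2, 0)→(19, 9): d=(17,9) right/bottom  bias=-1
    (1,0)@(3, 1): e=[296,16,8] → █
    (2,0)@(5, 1): e=[270,60,-10] → ·
    (1,1)@(3, 3): e=[274,4,42] → █
    (2,1)@(5, 3): e=[248,48,24] → █
    (3,1)@(7, 3): e=[222,92,6] → █
    (4,1)@(9, 3): e=[196,136,-12] → ·
    (1,2)@(3, 5): e=[252,-8,76] → ·
    (2,2)@(5, 5): e=[226,36,58] → █
    (4,2)@(9, 5): e=[174,124,22] → █
    (5,2)@(11, 5): e=[148,168,4] → █
    (6,2)@(13, 5): e=[122,212,-14] → ·
    (2,3)@(5, 7): e=[204,24,92] → █
    (9,4)@(19, 9): e=[0,320,0] → ·  [on edge]
    (2,5)@(5, 11): e=[160,0,160] → █  [on edge]
  covered (41 px):
    · █ · · · · · · · ·
    · █ █ █ · · · · · ·
    · · █ █ █ █ · · · ·
    · · █ █ █ █ █ █ · ·
    · · █ █ █ █ █ █ █ ·
    · · █ █ █ █ █ █ █ ·
    · · · █ █ █ █ █ · ·
    · · · █ █ █ █ · · ·
    · · · █ █ █ · · · ·
    · · · · █ · · · · ·
    · · · · · · · · · ·
    · · · · · · · · · ·
T2:
  2·area = 163
  edge (6, 18)→(17, 5): d=(11,-13) top-left  bias=+0
  edge (17, 5)→(16, 21): d=(-1,16) right/bottom  bias=-1
  edge (16, 21)→(6, 18): d=(-10,-3) top-left  bias=+0
    (8,2)@(17, 5): e=[0,0,163] → ·  [on edge]
    (7,4)@(15, 9): e=[18,28,117] → █
    (8,4)@(17, 9): e=[44,-4,123] → ·
    (6,5)@(13, 11): e=[14,58,91] → █
    (8,5)@(17, 11): e=[66,-6,103] → ·
    (5,6)@(11, 13): e=[10,88,65] → █
    (8,6)@(17, 13): e=[88,-8,83] → ·
    (4,7)@(9, 15): e=[6,118,39] → █
    (8,7)@(17, 15): e=[110,-10,63] → ·
    (3,8)@(7, 17): e=[2,148,13] → █
    (8,8)@(17, 17): e=[132,-12,43] → ·
    (3,9)@(7, 19): e=[24,146,-7] → ·
  covered (18 px):
    · · · · · · · · · ·
    · · · · · · · · · ·
    · · · · · · · · · ·
    · · · · · · · · · ·
    · · · · · · · █ · ·
    · · · · · · █ █ · ·
    · · · · · █ █ █ · ·
    · · · · █ █ █ █ · ·
    · · · █ █ █ █ █ · ·
    · · · · · █ █ █ · ·
    · · · · · · · · · ·
    · · · · · · · · · ·

Final: 69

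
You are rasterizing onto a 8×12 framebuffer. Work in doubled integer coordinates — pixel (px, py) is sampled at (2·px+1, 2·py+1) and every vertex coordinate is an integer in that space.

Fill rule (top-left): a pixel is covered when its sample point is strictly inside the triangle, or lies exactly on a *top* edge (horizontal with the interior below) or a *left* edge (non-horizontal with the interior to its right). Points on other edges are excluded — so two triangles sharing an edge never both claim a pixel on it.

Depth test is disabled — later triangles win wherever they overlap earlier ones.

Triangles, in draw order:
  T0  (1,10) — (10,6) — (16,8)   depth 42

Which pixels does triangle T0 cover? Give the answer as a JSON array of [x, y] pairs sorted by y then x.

T0:
  2·area = 42
  edge (1, 10)→(10, 6): d=(9,-4) top-left  bias=+0
  edge (10, 6)→(16, 8): d=(6,2) right/bottom  bias=-1
  edge (16, 8)→(1, 10): d=(-15,2) right/bottom  bias=-1
    (0,1)@(1, 3): e=[-63,0,105] → ·  [on edge]
    (3,2)@(7, 5): e=[-21,0,63] → ·  [on edge]
    (4,3)@(9, 7): e=[5,8,29] → █
    (5,3)@(11, 7): e=[13,4,25] → █
    (6,3)@(13, 7): e=[21,0,21] → ·  [on edge]
    (2,4)@(5, 9): e=[7,28,7] → █
    (3,4)@(7, 9): e=[15,24,3] → █
    (4,4)@(9, 9): e=[23,20,-1] → ·
    (5,4)@(11, 9): e=[31,16,-5] → ·
    (2,5)@(5, 11): e=[25,40,-23] → ·
    (3,5)@(7, 11): e=[33,36,-27] → ·
  covered (4 px):
    · · · · · · · ·
    · · · · · · · ·
    · · · · · · · ·
    · · · · █ █ · ·
    · · █ █ · · · ·
    · · · · · · · ·
    · · · · · · · ·
    · · · · · · · ·
    · · · · · · · ·
    · · · · · · · ·
    · · · · · · · ·
    · · · · · · · ·

Result: [[4,3],[5,3],[2,4],[3,4]]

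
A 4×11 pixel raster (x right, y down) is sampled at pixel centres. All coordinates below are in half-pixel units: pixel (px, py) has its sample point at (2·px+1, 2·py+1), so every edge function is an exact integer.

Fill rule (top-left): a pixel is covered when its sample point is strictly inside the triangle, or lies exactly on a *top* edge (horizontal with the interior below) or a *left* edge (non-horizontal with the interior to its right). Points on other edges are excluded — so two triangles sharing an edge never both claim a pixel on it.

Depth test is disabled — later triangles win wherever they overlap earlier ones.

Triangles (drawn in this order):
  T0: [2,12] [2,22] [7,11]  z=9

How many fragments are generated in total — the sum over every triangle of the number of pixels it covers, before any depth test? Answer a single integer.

T0:
  2·area = 50  (B↔C swapped to make it positive)
  edge (2, 12)→(7, 11): d=(5,-1) top-left  bias=+0
  edge (7, 11)→(2, 22): d=(-5,11) right/bottom  bias=-1
  edge (2, 22)→(2, 12): d=(0,-10) top-left  bias=+0
    (3,5)@(7, 11): e=[0,0,50] → ·  [on edge]
    (1,6)@(3, 13): e=[6,34,10] → #
    (2,6)@(5, 13): e=[8,12,30] → #
    (3,6)@(7, 13): e=[10,-10,50] → ·
    (1,7)@(3, 15): e=[16,24,10] → #
    (3,7)@(7, 15): e=[20,-20,50] → ·
    (1,8)@(3, 17): e=[26,14,10] → #
    (2,8)@(5, 17): e=[28,-8,30] → ·
    (1,9)@(3, 19): e=[36,4,10] → #
    (2,9)@(5, 19): e=[38,-18,30] → ·
    (1,10)@(3, 21): e=[46,-6,10] → ·
  covered (6 px):
    · · · ·
    · · · ·
    · · · ·
    · · · ·
    · · · ·
    · · · ·
    · # # ·
    · # # ·
    · # · ·
    · # · ·
    · · · ·

Final: 6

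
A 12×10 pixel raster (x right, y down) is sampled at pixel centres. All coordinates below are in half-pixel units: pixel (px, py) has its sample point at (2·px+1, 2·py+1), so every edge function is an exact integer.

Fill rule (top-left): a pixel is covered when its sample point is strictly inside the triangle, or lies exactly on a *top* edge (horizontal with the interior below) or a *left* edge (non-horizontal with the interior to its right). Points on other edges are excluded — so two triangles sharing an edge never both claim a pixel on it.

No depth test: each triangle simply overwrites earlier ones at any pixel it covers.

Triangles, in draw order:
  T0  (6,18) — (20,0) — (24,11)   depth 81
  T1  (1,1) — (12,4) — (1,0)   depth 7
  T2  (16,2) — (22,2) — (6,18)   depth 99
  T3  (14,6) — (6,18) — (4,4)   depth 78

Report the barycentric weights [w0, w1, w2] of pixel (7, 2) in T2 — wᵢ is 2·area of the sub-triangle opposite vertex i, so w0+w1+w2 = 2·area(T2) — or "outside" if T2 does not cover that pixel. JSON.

T0:
  2·area = 226
  edge (6, 18)→(20, 0): d=(14,-18) top-left  bias=+0
  edge (20, 0)→(24, 11): d=(4,11) right/bottom  bias=-1
  edge (24, 11)→(6, 18): d=(-18,7) right/bottom  bias=-1
    (9,1)@(19, 3): e=[24,23,179] → X
    (10,1)@(21, 3): e=[60,1,165] → X
    (11,1)@(23, 3): e=[96,-21,151] → .
    (8,2)@(17, 5): e=[16,53,157] → X
    (11,2)@(23, 5): e=[124,-13,115] → .
    (7,3)@(15, 7): e=[8,83,135] → X
    (11,3)@(23, 7): e=[152,-5,79] → .
    (6,4)@(13, 9): e=[0,113,113] → X  [on edge]
    (11,4)@(23, 9): e=[180,3,43] → X
    (6,5)@(13, 11): e=[28,121,77] → X
    (5,6)@(11, 13): e=[20,151,55] → X
    (9,6)@(19, 13): e=[164,63,-1] → .
  covered (29 px):
    . . . . . . . . . . . .
    . . . . . . . . . X X .
    . . . . . . . . X X X .
    . . . . . . . X X X X .
    . . . . . . X X X X X X
    . . . . . . X X X X X X
    . . . . . X X X X . . .
    . . . . X X X . . . . .
    . . . X . . . . . . . .
    . . . . . . . . . . . .
T1:
  2·area = 11  (B↔C swapped to make it positive)
  edge (1, 1)→(1, 0): d=(0,-1) top-left  bias=+0
  edge (1, 0)→(12, 4): d=(11,4) right/bottom  bias=-1
  edge (12, 4)→(1, 1): d=(-11,-3) top-left  bias=+0
    (0,0)@(1, 1): e=[0,11,0] → X  [on edge]
    (1,0)@(3, 1): e=[2,3,6] → X
    (2,0)@(5, 1): e=[4,-5,12] → .
    (0,1)@(1, 3): e=[0,33,-22] → .  [on edge]
    (1,1)@(3, 3): e=[2,25,-16] → .
    (4,1)@(9, 3): e=[8,1,2] → X
    (5,1)@(11, 3): e=[10,-7,8] → .
    (0,2)@(1, 5): e=[0,55,-44] → .  [on edge]
    (4,2)@(9, 5): e=[8,23,-20] → .
    (0,3)@(1, 7): e=[0,77,-66] → .  [on edge]
    (11,3)@(23, 7): e=[22,-11,0] → .  [on edge]
    (0,4)@(1, 9): e=[0,99,-88] → .  [on edge]
    (0,5)@(1, 11): e=[0,121,-110] → .  [on edge]
    (0,6)@(1, 13): e=[0,143,-132] → .  [on edge]
    (0,7)@(1, 15): e=[0,165,-154] → .  [on edge]
    (0,8)@(1, 17): e=[0,187,-176] → .  [on edge]
    (0,9)@(1, 19): e=[0,209,-198] → .  [on edge]
  covered (3 px):
    X X . . . . . . . . . .
    . . . . X . . . . . . .
    . . . . . . . . . . . .
    . . . . . . . . . . . .
    . . . . . . . . . . . .
    . . . . . . . . . . . .
    . . . . . . . . . . . .
    . . . . . . . . . . . .
    . . . . . . . . . . . .
    . . . . . . . . . . . .
T2:
  2·area = 96
  edge (16, 2)→(22, 2): d=(6,0) top-left  bias=+0
  edge (22, 2)→(6, 18): d=(-16,16) right/bottom  bias=-1
  edge (6, 18)→(16, 2): d=(10,-16) top-left  bias=+0
    (11,0)@(23, 1): e=[-6,0,102] → .  [on edge]
    (8,1)@(17, 3): e=[6,64,26] → X
    (9,1)@(19, 3): e=[6,32,58] → X
    (10,1)@(21, 3): e=[6,0,90] → .  [on edge]
    (7,2)@(15, 5): e=[18,64,14] → X
    (9,2)@(19, 5): e=[18,0,78] → .  [on edge]
    (6,3)@(13, 7): e=[30,64,2] → X
    (8,3)@(17, 7): e=[30,0,66] → .  [on edge]
    (6,4)@(13, 9): e=[42,32,22] → X
    (7,4)@(15, 9): e=[42,0,54] → .  [on edge]
    (5,5)@(11, 11): e=[54,32,10] → X
    (6,5)@(13, 11): e=[54,0,42] → .  [on edge]
    (5,6)@(11, 13): e=[66,0,30] → .  [on edge]
    (4,7)@(9, 15): e=[78,0,18] → .  [on edge]
    (3,8)@(7, 17): e=[90,0,6] → .  [on edge]
    (2,9)@(5, 19): e=[102,0,-6] → .  [on edge]
  covered (8 px):
    . . . . . . . . . . . .
    . . . . . . . . X X . .
    . . . . . . . X X . . .
    . . . . . . X X . . . .
    . . . . . . X . . . . .
    . . . . . X . . . . . .
    . . . . . . . . . . . .
    . . . . . . . . . . . .
    . . . . . . . . . . . .
    . . . . . . . . . . . .
T3:
  2·area = 136
  edge (14, 6)→(6, 18): d=(-8,12) right/bottom  bias=-1
  edge (6, 18)→(4, 4): d=(-2,-14) top-left  bias=+0
  edge (4, 4)→(14, 6): d=(10,2) right/bottom  bias=-1
    (2,2)@(5, 5): e=[116,12,8] → X
    (3,2)@(7, 5): e=[92,40,4] → X
    (4,2)@(9, 5): e=[68,68,0] → .  [on edge]
    (2,3)@(5, 7): e=[100,8,28] → X
    (4,3)@(9, 7): e=[52,64,20] → X
    (5,3)@(11, 7): e=[28,92,16] → X
    (6,3)@(13, 7): e=[4,120,12] → X
    (7,3)@(15, 7): e=[-20,148,8] → .
    (9,3)@(19, 7): e=[-68,204,0] → .  [on edge]
    (2,4)@(5, 9): e=[84,4,48] → X
    (6,4)@(13, 9): e=[-12,116,32] → .
    (2,5)@(5, 11): e=[68,0,68] → X  [on edge]
  covered (17 px):
    . . . . . . . . . . . .
    . . . . . . . . . . . .
    . . X X . . . . . . . .
    . . X X X X X . . . . .
    . . X X X X . . . . . .
    . . X X X . . . . . . .
    . . . X X . . . . . . .
    . . . X . . . . . . . .
    . . . . . . . . . . . .
    . . . . . . . . . . . .

Final: [64,14,18]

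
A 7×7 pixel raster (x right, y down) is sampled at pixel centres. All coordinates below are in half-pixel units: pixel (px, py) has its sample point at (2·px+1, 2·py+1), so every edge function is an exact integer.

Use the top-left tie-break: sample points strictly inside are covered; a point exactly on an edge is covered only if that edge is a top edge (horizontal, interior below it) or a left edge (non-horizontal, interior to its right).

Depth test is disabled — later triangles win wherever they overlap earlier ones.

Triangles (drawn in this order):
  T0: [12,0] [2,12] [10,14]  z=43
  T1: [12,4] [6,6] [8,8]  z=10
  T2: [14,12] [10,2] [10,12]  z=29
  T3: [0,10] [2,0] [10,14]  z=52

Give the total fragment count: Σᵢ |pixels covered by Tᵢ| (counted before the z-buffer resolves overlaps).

T0:
  2·area = 116  (B↔C swapped to make it positive)
  edge (12, 0)→(10, 14): d=(-2,14) right/bottom  bias=-1
  edge (10, 14)→(2, 12): d=(-8,-2) top-left  bias=+0
  edge (2, 12)→(12, 0): d=(10,-12) top-left  bias=+0
    (5,1)@(11, 3): e=[8,90,18] → █
    (6,1)@(13, 3): e=[-20,94,42] → ·
    (4,2)@(9, 5): e=[32,70,14] → █
    (6,2)@(13, 5): e=[-24,78,62] → ·
    (3,3)@(7, 7): e=[56,50,10] → █
    (5,3)@(11, 7): e=[0,58,58] → ·  [on edge]
    (2,4)@(5, 9): e=[80,30,6] → █
    (5,4)@(11, 9): e=[-4,42,78] → ·
    (1,5)@(3, 11): e=[104,10,2] → █
    (5,5)@(11, 11): e=[-8,26,98] → ·
    (1,6)@(3, 13): e=[100,-6,22] → ·
    (2,6)@(5, 13): e=[72,-2,46] → ·
  covered (14 px):
    · · · · · · ·
    · · · · · █ ·
    · · · · █ █ ·
    · · · █ █ · ·
    · · █ █ █ · ·
    · █ █ █ █ · ·
    · · · █ █ · ·
T1:
  2·area = 16  (B↔C swapped to make it positive)
  edge (12, 4)→(8, 8): d=(-4,4) right/bottom  bias=-1
  edge (8, 8)→(6, 6): d=(-2,-2) top-left  bias=+0
  edge (6, 6)→(12, 4): d=(6,-2) top-left  bias=+0
    (0,0)@(1, 1): e=[56,0,-40] → ·  [on edge]
    (1,1)@(3, 3): e=[40,0,-24] → ·  [on edge]
    (6,1)@(13, 3): e=[0,20,-4] → ·  [on edge]
    (2,2)@(5, 5): e=[24,0,-8] → ·  [on edge]
    (4,2)@(9, 5): e=[8,8,0] → █  [on edge]
    (5,2)@(11, 5): e=[0,12,4] → ·  [on edge]
    (1,3)@(3, 7): e=[24,-8,0] → ·  [on edge]
    (3,3)@(7, 7): e=[8,0,8] → █  [on edge]
    (4,3)@(9, 7): e=[0,4,12] → ·  [on edge]
    (3,4)@(7, 9): e=[0,-4,20] → ·  [on edge]
    (4,4)@(9, 9): e=[-8,0,24] → ·  [on edge]
    (2,5)@(5, 11): e=[0,-12,28] → ·  [on edge]
    (5,5)@(11, 11): e=[-24,0,40] → ·  [on edge]
    (1,6)@(3, 13): e=[0,-20,36] → ·  [on edge]
    (6,6)@(13, 13): e=[-40,0,56] → ·  [on edge]
  covered (2 px):
    · · · · · · ·
    · · · · · · ·
    · · · · █ · ·
    · · · █ · · ·
    · · · · · · ·
    · · · · · · ·
    · · · · · · ·
T2:
  2·area = 40  (B↔C swapped to make it positive)
  edge (14, 12)→(10, 12): d=(-4,0) right/bottom  bias=-1
  edge (10, 12)→(10, 2): d=(0,-10) top-left  bias=+0
  edge (10, 2)→(14, 12): d=(4,10) right/bottom  bias=-1
    (5,2)@(11, 5): e=[28,10,2] → █
    (6,2)@(13, 5): e=[28,30,-18] → ·
    (5,3)@(11, 7): e=[20,10,10] → █
    (6,3)@(13, 7): e=[20,30,-10] → ·
    (5,4)@(11, 9): e=[12,10,18] → █
    (6,4)@(13, 9): e=[12,30,-2] → ·
    (5,5)@(11, 11): e=[4,10,26] → █
    (6,5)@(13, 11): e=[4,30,6] → █
    (5,6)@(11, 13): e=[-4,10,34] → ·
    (6,6)@(13, 13): e=[-4,30,14] → ·
  covered (5 px):
    · · · · · · ·
    · · · · · · ·
    · · · · · █ ·
    · · · · · █ ·
    · · · · · █ ·
    · · · · · █ █
    · · · · · · ·
T3:
  2·area = 108
  edge (0, 10)→(2, 0): d=(2,-10) top-left  bias=+0
  edge (2, 0)→(10, 14): d=(8,14) right/bottom  bias=-1
  edge (10, 14)→(0, 10): d=(-10,-4) top-left  bias=+0
    (1,1)@(3, 3): e=[16,10,82] → █
    (2,1)@(5, 3): e=[36,-18,90] → ·
    (0,2)@(1, 5): e=[0,54,54] → █  [on edge]
    (2,2)@(5, 5): e=[40,-2,70] → ·
    (0,3)@(1, 7): e=[4,70,34] → █
    (2,3)@(5, 7): e=[44,14,50] → █
    (3,3)@(7, 7): e=[64,-14,58] → ·
    (0,4)@(1, 9): e=[8,86,14] → █
    (3,4)@(7, 9): e=[68,2,38] → █
    (4,4)@(9, 9): e=[88,-26,46] → ·
    (0,5)@(1, 11): e=[12,102,-6] → ·
    (1,5)@(3, 11): e=[32,74,2] → █
  covered (14 px):
    · · · · · · ·
    · █ · · · · ·
    █ █ · · · · ·
    █ █ █ · · · ·
    █ █ █ █ · · ·
    · █ █ █ · · ·
    · · · · █ · ·

Answer: 35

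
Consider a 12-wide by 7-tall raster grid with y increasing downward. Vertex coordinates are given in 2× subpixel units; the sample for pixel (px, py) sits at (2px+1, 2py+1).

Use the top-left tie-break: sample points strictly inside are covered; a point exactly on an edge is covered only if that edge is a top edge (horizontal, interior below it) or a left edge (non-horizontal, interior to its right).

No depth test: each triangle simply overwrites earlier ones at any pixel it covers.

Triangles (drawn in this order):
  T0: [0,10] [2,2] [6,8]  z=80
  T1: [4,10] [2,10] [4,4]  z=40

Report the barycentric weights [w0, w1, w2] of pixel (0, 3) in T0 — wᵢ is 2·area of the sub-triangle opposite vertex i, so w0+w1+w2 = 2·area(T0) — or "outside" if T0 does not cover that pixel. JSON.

T0:
  2·area = 44
  edge (0, 10)→(2, 2): d=(2,-8) top-left  bias=+0
  edge (2, 2)→(6, 8): d=(4,6) right/bottom  bias=-1
  edge (6, 8)→(0, 10): d=(-6,2) right/bottom  bias=-1
    (10,1)@(21, 3): e=[154,-110,0] → ·  [on edge]
    (1,2)@(3, 5): e=[14,6,24] → █
    (2,2)@(5, 5): e=[30,-6,20] → ·
    (7,2)@(15, 5): e=[110,-66,0] → ·  [on edge]
    (0,3)@(1, 7): e=[2,26,16] → █
    (2,3)@(5, 7): e=[34,2,8] → █
    (3,3)@(7, 7): e=[50,-10,4] → ·
    (4,3)@(9, 7): e=[66,-22,0] → ·  [on edge]
    (0,4)@(1, 9): e=[6,34,4] → █
    (1,4)@(3, 9): e=[22,22,0] → ·  [on edge]
    (2,4)@(5, 9): e=[38,10,-4] → ·
    (0,5)@(1, 11): e=[10,42,-8] → ·
  covered (5 px):
    · · · · · · · · · · · ·
    · · · · · · · · · · · ·
    · █ · · · · · · · · · ·
    █ █ █ · · · · · · · · ·
    █ · · · · · · · · · · ·
    · · · · · · · · · · · ·
    · · · · · · · · · · · ·
T1:
  2·area = 12
  edge (4, 10)→(2, 10): d=(-2,0) right/bottom  bias=-1
  edge (2, 10)→(4, 4): d=(2,-6) top-left  bias=+0
  edge (4, 4)→(4, 10): d=(0,6) right/bottom  bias=-1
    (2,0)@(5, 1): e=[18,0,-6] → ·  [on edge]
    (1,3)@(3, 7): e=[6,0,6] → █  [on edge]
    (2,3)@(5, 7): e=[6,12,-6] → ·
    (1,4)@(3, 9): e=[2,4,6] → █
    (2,4)@(5, 9): e=[2,16,-6] → ·
    (1,5)@(3, 11): e=[-2,8,6] → ·
    (0,6)@(1, 13): e=[-6,0,18] → ·  [on edge]
  covered (2 px):
    · · · · · · · · · · · ·
    · · · · · · · · · · · ·
    · · · · · · · · · · · ·
    · █ · · · · · · · · · ·
    · █ · · · · · · · · · ·
    · · · · · · · · · · · ·
    · · · · · · · · · · · ·

Result: [26,16,2]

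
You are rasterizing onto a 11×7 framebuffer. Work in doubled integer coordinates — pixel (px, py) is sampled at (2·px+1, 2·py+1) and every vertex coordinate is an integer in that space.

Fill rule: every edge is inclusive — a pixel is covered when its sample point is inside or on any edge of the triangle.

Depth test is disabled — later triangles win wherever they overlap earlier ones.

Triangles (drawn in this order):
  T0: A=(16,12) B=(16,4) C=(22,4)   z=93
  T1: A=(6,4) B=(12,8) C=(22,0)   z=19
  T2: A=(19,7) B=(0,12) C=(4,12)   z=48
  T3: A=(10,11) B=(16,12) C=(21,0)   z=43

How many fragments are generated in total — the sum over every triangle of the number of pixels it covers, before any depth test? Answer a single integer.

T0:
  2·area = 48
  edge (16, 12)→(16, 4): d=(0,-8) inclusive
  edge (16, 4)→(22, 4): d=(6,0) inclusive
  edge (22, 4)→(16, 12): d=(-6,8) inclusive
    (8,2)@(17, 5): e=[8,6,34] → X
    (9,2)@(19, 5): e=[24,6,18] → X
    (10,2)@(21, 5): e=[40,6,2] → X
    (8,3)@(17, 7): e=[8,18,22] → X
    (10,3)@(21, 7): e=[40,18,-10] → .
    (8,4)@(17, 9): e=[8,30,10] → X
    (9,4)@(19, 9): e=[24,30,-6] → .
    (8,5)@(17, 11): e=[8,42,-2] → .
  covered (6 px):
    . . . . . . . . . . .
    . . . . . . . . . . .
    . . . . . . . . X X X
    . . . . . . . . X X .
    . . . . . . . . X . .
    . . . . . . . . . . .
    . . . . . . . . . . .
T1:
  2·area = 88  (B↔C swapped to make it positive)
  edge (6, 4)→(22, 0): d=(16,-4) inclusive
  edge (22, 0)→(12, 8): d=(-10,8) inclusive
  edge (12, 8)→(6, 4): d=(-6,-4) inclusive
    (9,0)@(19, 1): e=[4,14,70] → X
    (10,0)@(21, 1): e=[12,-2,78] → .
    (5,1)@(11, 3): e=[4,58,26] → X
    (6,1)@(13, 3): e=[12,42,34] → X
    (7,1)@(15, 3): e=[20,26,42] → X
    (8,1)@(17, 3): e=[28,10,50] → X
    (9,1)@(19, 3): e=[36,-6,58] → .
    (4,2)@(9, 5): e=[28,54,6] → X
    (8,2)@(17, 5): e=[60,-10,38] → .
    (4,3)@(9, 7): e=[60,34,-6] → .
    (5,3)@(11, 7): e=[68,18,2] → X
    (7,3)@(15, 7): e=[84,-14,18] → .
  covered (11 px):
    . . . . . . . . . X .
    . . . . . X X X X . .
    . . . . X X X X . . .
    . . . . . X X . . . .
    . . . . . . . . . . .
    . . . . . . . . . . .
    . . . . . . . . . . .
T2:
  2·area = 20  (B↔C swapped to make it positive)
  edge (19, 7)→(4, 12): d=(-15,5) inclusive
  edge (4, 12)→(0, 12): d=(-4,0) inclusive
  edge (0, 12)→(19, 7): d=(19,-5) inclusive
    (9,3)@(19, 7): e=[0,20,0] → X  [on edge]
    (10,3)@(21, 7): e=[-10,20,10] → .
    (6,4)@(13, 9): e=[0,12,8] → X  [on edge]
    (7,4)@(15, 9): e=[-10,12,18] → .
    (9,4)@(19, 9): e=[-30,12,38] → .
    (2,5)@(5, 11): e=[10,4,6] → X
    (3,5)@(7, 11): e=[0,4,16] → X  [on edge]
    (4,5)@(9, 11): e=[-10,4,26] → .
    (6,5)@(13, 11): e=[-30,4,46] → .
    (0,6)@(1, 13): e=[0,-4,24] → .  [on edge]
    (2,6)@(5, 13): e=[-20,-4,44] → .
    (3,6)@(7, 13): e=[-30,-4,54] → .
  covered (4 px):
    . . . . . . . . . . .
    . . . . . . . . . . .
    . . . . . . . . . . .
    . . . . . . . . . X .
    . . . . . . X . . . .
    . . X X . . . . . . .
    . . . . . . . . . . .
T3:
  2·area = 77  (B↔C swapped to make it positive)
  edge (10, 11)→(21, 0): d=(11,-11) inclusive
  edge (21, 0)→(16, 12): d=(-5,12) inclusive
  edge (16, 12)→(10, 11): d=(-6,-1) inclusive
    (9,1)@(19, 3): e=[11,9,57] → X
    (10,1)@(21, 3): e=[33,-15,59] → .
    (8,2)@(17, 5): e=[11,23,43] → X
    (9,2)@(19, 5): e=[33,-1,45] → .
    (7,3)@(15, 7): e=[11,37,29] → X
    (9,3)@(19, 7): e=[55,-11,33] → .
    (6,4)@(13, 9): e=[11,51,15] → X
    (9,4)@(19, 9): e=[77,-21,21] → .
    (5,5)@(11, 11): e=[11,65,1] → X
    (8,5)@(17, 11): e=[77,-7,7] → .
    (5,6)@(11, 13): e=[33,55,-11] → .
    (6,6)@(13, 13): e=[55,31,-9] → .
  covered (10 px):
    . . . . . . . . . . .
    . . . . . . . . . X .
    . . . . . . . . X . .
    . . . . . . . X X . .
    . . . . . . X X X . .
    . . . . . X X X . . .
    . . . . . . . . . . .

Answer: 31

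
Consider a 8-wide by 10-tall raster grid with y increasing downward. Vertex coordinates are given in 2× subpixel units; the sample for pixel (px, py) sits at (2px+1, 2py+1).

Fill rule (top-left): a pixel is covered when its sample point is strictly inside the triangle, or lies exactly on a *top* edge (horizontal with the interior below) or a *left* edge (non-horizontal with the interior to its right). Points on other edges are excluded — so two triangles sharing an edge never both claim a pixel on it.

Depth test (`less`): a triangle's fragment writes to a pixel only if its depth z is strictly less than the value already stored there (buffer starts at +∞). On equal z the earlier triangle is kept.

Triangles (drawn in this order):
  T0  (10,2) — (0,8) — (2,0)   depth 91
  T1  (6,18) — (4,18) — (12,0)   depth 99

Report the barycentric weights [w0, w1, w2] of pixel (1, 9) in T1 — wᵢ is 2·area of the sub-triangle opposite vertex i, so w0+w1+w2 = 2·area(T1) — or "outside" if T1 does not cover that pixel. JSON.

T0:
  2·area = 68
  edge (10, 2)→(0, 8): d=(-10,6) right/bottom  bias=-1
  edge (0, 8)→(2, 0): d=(2,-8) top-left  bias=+0
  edge (2, 0)→(10, 2): d=(8,2) right/bottom  bias=-1
    (1,0)@(3, 1): e=[52,10,6] → █
    (2,0)@(5, 1): e=[40,26,2] → █
    (3,0)@(7, 1): e=[28,42,-2] → ·
    (1,1)@(3, 3): e=[32,14,22] → █
    (3,1)@(7, 3): e=[8,46,14] → █
    (4,1)@(9, 3): e=[-4,62,10] → ·
    (0,2)@(1, 5): e=[24,2,42] → █
    (2,2)@(5, 5): e=[0,34,34] → ·  [on edge]
    (3,2)@(7, 5): e=[-12,50,30] → ·
    (0,3)@(1, 7): e=[4,6,58] → █
    (1,3)@(3, 7): e=[-8,22,54] → ·
    (0,4)@(1, 9): e=[-16,10,74] → ·
  covered (8 px):
    · █ █ · · · · ·
    · █ █ █ · · · ·
    █ █ · · · · · ·
    █ · · · · · · ·
    · · · · · · · ·
    · · · · · · · ·
    · · · · · · · ·
    · · · · · · · ·
    · · · · · · · ·
    · · · · · · · ·
T1:
  2·area = 36
  edge (6, 18)→(4, 18): d=(-2,0) right/bottom  bias=-1
  edge (4, 18)→(12, 0): d=(8,-18) top-left  bias=+0
  edge (12, 0)→(6, 18): d=(-6,18) right/bottom  bias=-1
    (5,1)@(11, 3): e=[30,6,0] → ·  [on edge]
    (4,3)@(9, 7): e=[22,2,12] → █
    (5,3)@(11, 7): e=[22,38,-24] → ·
    (4,4)@(9, 9): e=[18,18,0] → ·  [on edge]
    (3,6)@(7, 13): e=[10,14,12] → █
    (4,6)@(9, 13): e=[10,50,-24] → ·
    (3,7)@(7, 15): e=[6,30,0] → ·  [on edge]
    (2,8)@(5, 17): e=[2,10,24] → █
    (3,8)@(7, 17): e=[2,46,-12] → ·
    (2,9)@(5, 19): e=[-2,26,12] → ·
  covered (3 px):
    · · · · · · · ·
    · · · · · · · ·
    · · · · · · · ·
    · · · · █ · · ·
    · · · · · · · ·
    · · · · · · · ·
    · · · █ · · · ·
    · · · · · · · ·
    · · █ · · · · ·
    · · · · · · · ·

Result: "outside"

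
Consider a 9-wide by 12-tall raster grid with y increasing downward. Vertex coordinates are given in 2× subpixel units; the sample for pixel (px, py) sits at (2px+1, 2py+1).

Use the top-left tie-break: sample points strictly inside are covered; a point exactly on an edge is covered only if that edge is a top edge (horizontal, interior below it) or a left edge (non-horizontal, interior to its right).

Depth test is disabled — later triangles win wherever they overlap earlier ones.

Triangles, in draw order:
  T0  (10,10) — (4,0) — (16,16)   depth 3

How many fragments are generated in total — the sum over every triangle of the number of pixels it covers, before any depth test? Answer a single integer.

T0:
  2·area = 24
  edge (10, 10)→(4, 0): d=(-6,-10) top-left  bias=+0
  edge (4, 0)→(16, 16): d=(12,16) right/bottom  bias=-1
  edge (16, 16)→(10, 10): d=(-6,-6) top-left  bias=+0
    (0,0)@(1, 1): e=[-36,60,0] → ·  [on edge]
    (1,1)@(3, 3): e=[-28,52,0] → ·  [on edge]
    (2,2)@(5, 5): e=[-20,44,0] → ·  [on edge]
    (3,2)@(7, 5): e=[0,12,12] → █  [on edge]
    (4,2)@(9, 5): e=[20,-20,24] → ·
    (3,3)@(7, 7): e=[-12,36,0] → ·  [on edge]
    (4,3)@(9, 7): e=[8,4,12] → █
    (5,3)@(11, 7): e=[28,-28,24] → ·
    (4,4)@(9, 9): e=[-4,28,0] → ·  [on edge]
    (5,5)@(11, 11): e=[4,20,0] → █  [on edge]
    (6,5)@(13, 11): e=[24,-12,12] → ·
    (5,6)@(11, 13): e=[-8,44,-12] → ·
    (6,6)@(13, 13): e=[12,12,0] → █  [on edge]
    (6,7)@(13, 15): e=[0,36,-12] → ·  [on edge]
    (7,7)@(15, 15): e=[20,4,0] → █  [on edge]
    (8,8)@(17, 17): e=[28,-4,0] → ·  [on edge]
  covered (5 px):
    · · · · · · · · ·
    · · · · · · · · ·
    · · · █ · · · · ·
    · · · · █ · · · ·
    · · · · · · · · ·
    · · · · · █ · · ·
    · · · · · · █ · ·
    · · · · · · · █ ·
    · · · · · · · · ·
    · · · · · · · · ·
    · · · · · · · · ·
    · · · · · · · · ·

Final: 5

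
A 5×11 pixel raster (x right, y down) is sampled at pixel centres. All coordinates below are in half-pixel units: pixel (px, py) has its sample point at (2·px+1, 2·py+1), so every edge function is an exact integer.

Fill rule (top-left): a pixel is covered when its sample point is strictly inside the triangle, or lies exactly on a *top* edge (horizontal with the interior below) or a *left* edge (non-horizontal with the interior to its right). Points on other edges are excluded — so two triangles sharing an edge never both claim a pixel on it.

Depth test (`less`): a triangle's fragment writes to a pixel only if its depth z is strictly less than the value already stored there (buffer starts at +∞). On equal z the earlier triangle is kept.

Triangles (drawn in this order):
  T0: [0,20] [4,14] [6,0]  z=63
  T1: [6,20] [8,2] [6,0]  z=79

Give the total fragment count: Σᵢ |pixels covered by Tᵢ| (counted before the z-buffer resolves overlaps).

T0:
  2·area = 44  (B↔C swapped to make it positive)
  edge (0, 20)→(6, 0): d=(6,-20) top-left  bias=+0
  edge (6, 0)→(4, 14): d=(-2,14) right/bottom  bias=-1
  edge (4, 14)→(0, 20): d=(-4,6) right/bottom  bias=-1
    (2,2)@(5, 5): e=[10,4,30] → X
    (3,2)@(7, 5): e=[50,-24,18] → .
    (2,3)@(5, 7): e=[22,0,22] → .  [on edge]
    (1,5)@(3, 11): e=[6,20,18] → X
    (2,5)@(5, 11): e=[46,-8,6] → .
    (1,6)@(3, 13): e=[18,16,10] → X
    (2,6)@(5, 13): e=[58,-12,-2] → .
    (1,7)@(3, 15): e=[30,12,2] → X
    (2,7)@(5, 15): e=[70,-16,-10] → .
    (0,8)@(1, 17): e=[2,36,6] → X
    (1,8)@(3, 17): e=[42,8,-6] → .
    (0,9)@(1, 19): e=[14,32,-2] → .
    (1,10)@(3, 21): e=[66,0,-22] → .  [on edge]
  covered (5 px):
    . . . . .
    . . . . .
    . . X . .
    . . . . .
    . . . . .
    . X . . .
    . X . . .
    . X . . .
    X . . . .
    . . . . .
    . . . . .
T1:
  2·area = 40  (B↔C swapped to make it positive)
  edge (6, 20)→(6, 0): d=(0,-20) top-left  bias=+0
  edge (6, 0)→(8, 2): d=(2,2) right/bottom  bias=-1
  edge (8, 2)→(6, 20): d=(-2,18) right/bottom  bias=-1
    (3,0)@(7, 1): e=[20,0,20] → .  [on edge]
    (3,1)@(7, 3): e=[20,4,16] → X
    (4,1)@(9, 3): e=[60,0,-20] → .  [on edge]
    (3,2)@(7, 5): e=[20,8,12] → X
    (4,2)@(9, 5): e=[60,4,-24] → .
    (3,3)@(7, 7): e=[20,12,8] → X
    (4,3)@(9, 7): e=[60,8,-28] → .
    (3,4)@(7, 9): e=[20,16,4] → X
    (4,4)@(9, 9): e=[60,12,-32] → .
    (3,5)@(7, 11): e=[20,20,0] → .  [on edge]
  covered (4 px):
    . . . . .
    . . . X .
    . . . X .
    . . . X .
    . . . X .
    . . . . .
    . . . . .
    . . . . .
    . . . . .
    . . . . .
    . . . . .

Final: 9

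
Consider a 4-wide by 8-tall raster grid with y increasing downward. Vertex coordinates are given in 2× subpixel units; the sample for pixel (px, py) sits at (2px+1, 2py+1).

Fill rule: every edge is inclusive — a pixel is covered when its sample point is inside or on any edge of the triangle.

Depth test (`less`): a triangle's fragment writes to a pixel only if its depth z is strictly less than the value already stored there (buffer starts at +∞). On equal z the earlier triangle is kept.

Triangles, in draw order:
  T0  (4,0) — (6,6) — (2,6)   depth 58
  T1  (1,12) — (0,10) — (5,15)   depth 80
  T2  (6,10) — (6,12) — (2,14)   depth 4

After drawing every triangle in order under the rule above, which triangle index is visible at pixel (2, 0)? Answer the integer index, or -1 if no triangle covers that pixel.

T0:
  2·area = 24
  edge (4, 0)→(6, 6): d=(2,6) inclusive
  edge (6, 6)→(2, 6): d=(-4,0) inclusive
  edge (2, 6)→(4, 0): d=(2,-6) inclusive
    (1,1)@(3, 3): e=[12,12,0] → X  [on edge]
    (2,1)@(5, 3): e=[0,12,12] → X  [on edge]
    (3,1)@(7, 3): e=[-12,12,24] → .
    (1,2)@(3, 5): e=[16,4,4] → X
    (3,2)@(7, 5): e=[-8,4,28] → .
    (1,3)@(3, 7): e=[20,-4,8] → .
    (2,3)@(5, 7): e=[8,-4,20] → .
    (0,4)@(1, 9): e=[36,-12,0] → .  [on edge]
    (3,4)@(7, 9): e=[0,-12,36] → .  [on edge]
  covered (4 px):
    . . . .
    . X X .
    . X X .
    . . . .
    . . . .
    . . . .
    . . . .
    . . . .
T1:
  2·area = 5
  edge (1, 12)→(0, 10): d=(-1,-2) inclusive
  edge (0, 10)→(5, 15): d=(5,5) inclusive
  edge (5, 15)→(1, 12): d=(-4,-3) inclusive
    (0,5)@(1, 11): e=[1,0,4] → X  [on edge]
    (1,5)@(3, 11): e=[5,-10,10] → .
    (0,6)@(1, 13): e=[-1,10,-4] → .
    (1,6)@(3, 13): e=[3,0,2] → X  [on edge]
    (2,6)@(5, 13): e=[7,-10,8] → .
    (1,7)@(3, 15): e=[1,10,-6] → .
    (2,7)@(5, 15): e=[5,0,0] → X  [on edge]
    (3,7)@(7, 15): e=[9,-10,6] → .
  covered (3 px):
    . . . .
    . . . .
    . . . .
    . . . .
    . . . .
    X . . .
    . X . .
    . . X .
T2:
  2·area = 8
  edge (6, 10)→(6, 12): d=(0,2) inclusive
  edge (6, 12)→(2, 14): d=(-4,2) inclusive
  edge (2, 14)→(6, 10): d=(4,-4) inclusive
    (3,4)@(7, 9): e=[-2,10,0] → .  [on edge]
    (2,5)@(5, 11): e=[2,6,0] → X  [on edge]
    (3,5)@(7, 11): e=[-2,2,8] → .
    (1,6)@(3, 13): e=[6,2,0] → X  [on edge]
    (2,6)@(5, 13): e=[2,-2,8] → .
    (0,7)@(1, 15): e=[10,-2,0] → .  [on edge]
    (1,7)@(3, 15): e=[6,-6,8] → .
  covered (2 px):
    . . . .
    . . . .
    . . . .
    . . . .
    . . . .
    . . X .
    . X . .
    . . . .

Z-buffer (winner per pixel, '.' = empty):
  . . . .
  . 0 0 .
  . 0 0 .
  . . . .
  . . . .
  1 . 2 .
  . 2 . .
  . . 1 .

Answer: -1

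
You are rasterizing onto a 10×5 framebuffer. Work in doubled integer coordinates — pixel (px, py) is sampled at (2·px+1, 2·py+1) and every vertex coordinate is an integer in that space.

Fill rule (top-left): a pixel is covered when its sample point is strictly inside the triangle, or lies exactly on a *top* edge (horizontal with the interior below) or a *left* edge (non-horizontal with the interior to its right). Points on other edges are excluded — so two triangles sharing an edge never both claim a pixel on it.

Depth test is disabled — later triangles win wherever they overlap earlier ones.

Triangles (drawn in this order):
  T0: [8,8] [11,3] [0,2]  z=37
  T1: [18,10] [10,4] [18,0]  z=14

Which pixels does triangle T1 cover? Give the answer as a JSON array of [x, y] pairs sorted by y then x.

T0:
  2·area = 58  (B↔C swapped to make it positive)
  edge (8, 8)→(0, 2): d=(-8,-6) top-left  bias=+0
  edge (0, 2)→(11, 3): d=(11,1) right/bottom  bias=-1
  edge (11, 3)→(8, 8): d=(-3,5) right/bottom  bias=-1
    (1,1)@(3, 3): e=[10,8,40] → X
    (2,1)@(5, 3): e=[22,6,30] → X
    (3,1)@(7, 3): e=[34,4,20] → X
    (4,1)@(9, 3): e=[46,2,10] → X
    (5,1)@(11, 3): e=[58,0,0] → .  [on edge]
    (1,2)@(3, 5): e=[-6,30,34] → .
    (2,2)@(5, 5): e=[6,28,24] → X
    (5,2)@(11, 5): e=[42,22,-6] → .
    (2,3)@(5, 7): e=[-10,50,18] → .
    (3,3)@(7, 7): e=[2,48,8] → X
    (4,3)@(9, 7): e=[14,46,-2] → .
    (3,4)@(7, 9): e=[-14,70,2] → .
  covered (8 px):
    . . . . . . . . . .
    . X X X X . . . . .
    . . X X X . . . . .
    . . . X . . . . . .
    . . . . . . . . . .
T1:
  2·area = 80
  edge (18, 10)→(10, 4): d=(-8,-6) top-left  bias=+0
  edge (10, 4)→(18, 0): d=(8,-4) top-left  bias=+0
  edge (18, 0)→(18, 10): d=(0,10) right/bottom  bias=-1
    (8,0)@(17, 1): e=[66,4,10] → X
    (9,0)@(19, 1): e=[78,12,-10] → .
    (6,1)@(13, 3): e=[26,4,50] → X
    (7,1)@(15, 3): e=[38,12,30] → X
    (9,1)@(19, 3): e=[62,28,-10] → .
    (6,2)@(13, 5): e=[10,20,50] → X
    (9,2)@(19, 5): e=[46,44,-10] → .
    (6,3)@(13, 7): e=[-6,36,50] → .
    (7,3)@(15, 7): e=[6,44,30] → X
    (9,3)@(19, 7): e=[30,60,-10] → .
    (7,4)@(15, 9): e=[-10,60,30] → .
    (8,4)@(17, 9): e=[2,68,10] → X
  covered (10 px):
    . . . . . . . . X .
    . . . . . . X X X .
    . . . . . . X X X .
    . . . . . . . X X .
    . . . . . . . . X .

Result: [[8,0],[6,1],[7,1],[8,1],[6,2],[7,2],[8,2],[7,3],[8,3],[8,4]]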